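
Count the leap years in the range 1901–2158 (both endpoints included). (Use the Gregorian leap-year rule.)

Multiples of 4 in [1901,2158]: 64.
Of those, multiples of 100: 2 (not leap unless ÷400).
Multiples of 400: 1.
Leap years = 64 − 2 + 1 = 63.

63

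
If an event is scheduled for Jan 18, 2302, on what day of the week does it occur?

Doomsday rule: the anchor day for the 2300s is Wednesday. For year 02: 2÷12 = 0 r 2, and 2÷4 = 0, so 0+2+0 = 2.
Wednesday + 2 ≡ Friday — that's 2302's doomsday.
In January the doomsday date is Jan 3 (2302 is not a leap year).
Jan 18 is 15 days after Jan 3; 15 mod 7 = 1, so Friday + 1 = Saturday.

Saturday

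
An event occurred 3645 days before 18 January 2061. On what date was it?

−366 (one year; includes Feb 29, 2060) → Jan 18, 2060 (3279 left).
−365 (one year) → Jan 18, 2059 (2914 left).
−365 (one year) → Jan 18, 2058 (2549 left).
−365 (one year) → Jan 18, 2057 (2184 left).
−366 (one year; includes Feb 29, 2056) → Jan 18, 2056 (1818 left).
−365 (one year) → Jan 18, 2055 (1453 left).
−365 (one year) → Jan 18, 2054 (1088 left).
−365 (one year) → Jan 18, 2053 (723 left).
−366 (one year; includes Feb 29, 2052) → Jan 18, 2052 (357 left).
−18 → Dec 31, 2051 (end of Dec, 31 days; 339 left).
−31 → Nov 30, 2051 (end of Nov, 30 days; 308 left).
−30 → Oct 31, 2051 (end of Oct, 31 days; 278 left).
−31 → Sep 30, 2051 (end of Sep, 30 days; 247 left).
−30 → Aug 31, 2051 (end of Aug, 31 days; 217 left).
−31 → Jul 31, 2051 (end of Jul, 31 days; 186 left).
−31 → Jun 30, 2051 (end of Jun, 30 days; 155 left).
−30 → May 31, 2051 (end of May, 31 days; 125 left).
−31 → Apr 30, 2051 (end of Apr, 30 days; 94 left).
−30 → Mar 31, 2051 (end of Mar, 31 days; 64 left).
−31 → Feb 28, 2051 (end of Feb, 28 days; 33 left).
−28 → Jan 31, 2051 (end of Jan, 31 days; 5 left).
−5 → Jan 26, 2051.

January 26, 2051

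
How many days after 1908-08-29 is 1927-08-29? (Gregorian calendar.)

Aug 29, 1908 → Aug 29, 1909: 365 days.
Aug 29, 1909 → Aug 29, 1910: 365 days.
Aug 29, 1910 → Aug 29, 1911: 365 days.
Aug 29, 1911 → Aug 29, 1912: 366 days (Feb 29, 1912 is in that span).
Aug 29, 1912 → Aug 29, 1913: 365 days.
Aug 29, 1913 → Aug 29, 1914: 365 days.
Aug 29, 1914 → Aug 29, 1915: 365 days.
Aug 29, 1915 → Aug 29, 1916: 366 days (Feb 29, 1916 is in that span).
Aug 29, 1916 → Aug 29, 1917: 365 days.
Aug 29, 1917 → Aug 29, 1918: 365 days.
Aug 29, 1918 → Aug 29, 1919: 365 days.
Aug 29, 1919 → Aug 29, 1920: 366 days (Feb 29, 1920 is in that span).
Aug 29, 1920 → Aug 29, 1921: 365 days.
Aug 29, 1921 → Aug 29, 1922: 365 days.
Aug 29, 1922 → Aug 29, 1923: 365 days.
Aug 29, 1923 → Aug 29, 1924: 366 days (Feb 29, 1924 is in that span).
Aug 29, 1924 → Aug 29, 1925: 365 days.
Aug 29, 1925 → Aug 29, 1926: 365 days.
Aug 29, 1926 → Sep 29, 1926: 31 days (August has 31).
Sep 29, 1926 → Oct 29, 1926: 30 days (September has 30).
Oct 29, 1926 → Nov 29, 1926: 31 days (October has 31).
Nov 29, 1926 → Dec 29, 1926: 30 days (November has 30).
Dec 29, 1926 → Jan 29, 1927: 31 days (December has 31).
Jan 29, 1927 → Feb 28, 1927: 30 days (January has 31).
Feb 28, 1927 → Mar 28, 1927: 28 days (February has 28).
Mar 28, 1927 → Apr 28, 1927: 31 days (March has 31).
Apr 28, 1927 → May 28, 1927: 30 days (April has 30).
May 28, 1927 → Jun 28, 1927: 31 days (May has 31).
Jun 28, 1927 → Jul 28, 1927: 30 days (June has 30).
Jul 28, 1927 → Aug 28, 1927: 31 days (July has 31).
Aug 28, 1927 → Aug 29, 1927: 1 days.
Total: 6939 days.

6939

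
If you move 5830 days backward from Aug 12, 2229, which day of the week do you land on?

Thursday

First find the weekday of Aug 12, 2229. Doomsday rule: the anchor day for the 2200s is Friday. For year 29: 29÷12 = 2 r 5, and 5÷4 = 1, so 2+5+1 = 8.
Friday + 8 ≡ Saturday — that's 2229's doomsday.
In August the doomsday date is Aug 8.
Aug 12 is 4 days after Aug 8; 4 mod 7 = 4, so Saturday + 4 = Wednesday.
5830 mod 7 = 6, so 5830 days before a Wednesday is Wednesday − 6 = Thursday.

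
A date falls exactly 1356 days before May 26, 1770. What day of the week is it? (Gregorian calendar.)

Monday

First find the weekday of May 26, 1770. Doomsday rule: the anchor day for the 1700s is Sunday. For year 70: 70÷12 = 5 r 10, and 10÷4 = 2, so 5+10+2 = 17.
Sunday + 17 ≡ Wednesday — that's 1770's doomsday.
In May the doomsday date is May 9.
May 26 is 17 days after May 9; 17 mod 7 = 3, so Wednesday + 3 = Saturday.
1356 mod 7 = 5, so 1356 days before a Saturday is Saturday − 5 = Monday.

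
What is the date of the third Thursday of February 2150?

February 19, 2150

February 1, 2150 is a Sunday.
The first Thursday is therefore February 5 (4 days later).
The third Thursday is 5 + 2×7 = February 19.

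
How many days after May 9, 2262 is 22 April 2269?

2540

May 9, 2262 → May 9, 2263: 365 days.
May 9, 2263 → May 9, 2264: 366 days (Feb 29, 2264 is in that span).
May 9, 2264 → May 9, 2265: 365 days.
May 9, 2265 → May 9, 2266: 365 days.
May 9, 2266 → May 9, 2267: 365 days.
May 9, 2267 → May 9, 2268: 366 days (Feb 29, 2268 is in that span).
May 9, 2268 → Jun 9, 2268: 31 days (May has 31).
Jun 9, 2268 → Jul 9, 2268: 30 days (June has 30).
Jul 9, 2268 → Aug 9, 2268: 31 days (July has 31).
Aug 9, 2268 → Sep 9, 2268: 31 days (August has 31).
Sep 9, 2268 → Oct 9, 2268: 30 days (September has 30).
Oct 9, 2268 → Nov 9, 2268: 31 days (October has 31).
Nov 9, 2268 → Dec 9, 2268: 30 days (November has 30).
Dec 9, 2268 → Jan 9, 2269: 31 days (December has 31).
Jan 9, 2269 → Feb 9, 2269: 31 days (January has 31).
Feb 9, 2269 → Mar 9, 2269: 28 days (February has 28).
Mar 9, 2269 → Apr 9, 2269: 31 days (March has 31).
Apr 9, 2269 → Apr 22, 2269: 13 days.
Total: 2540 days.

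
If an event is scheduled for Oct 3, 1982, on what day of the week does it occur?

January 1, 1982 is a Friday.
Jan 1, 1982 → Feb 1, 1982: 31 days (January has 31).
Feb 1, 1982 → Mar 1, 1982: 28 days (February has 28).
Mar 1, 1982 → Apr 1, 1982: 31 days (March has 31).
Apr 1, 1982 → May 1, 1982: 30 days (April has 30).
May 1, 1982 → Jun 1, 1982: 31 days (May has 31).
Jun 1, 1982 → Jul 1, 1982: 30 days (June has 30).
Jul 1, 1982 → Aug 1, 1982: 31 days (July has 31).
Aug 1, 1982 → Sep 1, 1982: 31 days (August has 31).
Sep 1, 1982 → Oct 1, 1982: 30 days (September has 30).
Oct 1, 1982 → Oct 3, 1982: 2 days.
Total: 275 days.
275 mod 7 = 2, so Friday + 2 = Sunday.

Sunday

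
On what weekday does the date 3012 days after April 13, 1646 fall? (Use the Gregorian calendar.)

First find the weekday of Apr 13, 1646. Doomsday rule: the anchor day for the 1600s is Tuesday. For year 46: 46÷12 = 3 r 10, and 10÷4 = 2, so 3+10+2 = 15.
Tuesday + 15 ≡ Wednesday — that's 1646's doomsday.
In April the doomsday date is Apr 4.
Apr 13 is 9 days after Apr 4; 9 mod 7 = 2, so Wednesday + 2 = Friday.
3012 mod 7 = 2, so 3012 days after a Friday is Friday + 2 = Sunday.

Sunday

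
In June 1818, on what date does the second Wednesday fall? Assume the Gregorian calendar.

June 10, 1818

June 1, 1818 is a Monday.
The first Wednesday is therefore June 3 (2 days later).
The second Wednesday is 3 + 1×7 = June 10.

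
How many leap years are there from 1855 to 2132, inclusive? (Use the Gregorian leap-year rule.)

68

Multiples of 4 in [1855,2132]: 70.
Of those, multiples of 100: 3 (not leap unless ÷400).
Multiples of 400: 1.
Leap years = 70 − 3 + 1 = 68.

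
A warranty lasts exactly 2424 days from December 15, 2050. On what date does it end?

August 4, 2057

+365 (one year) → Dec 15, 2051 (2059 left).
+366 (one year; includes Feb 29, 2052) → Dec 15, 2052 (1693 left).
+365 (one year) → Dec 15, 2053 (1328 left).
+365 (one year) → Dec 15, 2054 (963 left).
+365 (one year) → Dec 15, 2055 (598 left).
+366 (one year; includes Feb 29, 2056) → Dec 15, 2056 (232 left).
Dec has 31 days: +17 → Jan 1, 2057 (215 left).
Jan has 31 days: +31 → Feb 1, 2057 (184 left).
Feb has 28 days: +28 → Mar 1, 2057 (156 left).
Mar has 31 days: +31 → Apr 1, 2057 (125 left).
Apr has 30 days: +30 → May 1, 2057 (95 left).
May has 31 days: +31 → Jun 1, 2057 (64 left).
Jun has 30 days: +30 → Jul 1, 2057 (34 left).
Jul has 31 days: +31 → Aug 1, 2057 (3 left).
+3 → Aug 4, 2057.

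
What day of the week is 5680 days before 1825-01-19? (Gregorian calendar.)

First find the weekday of Jan 19, 1825. Doomsday rule: the anchor day for the 1800s is Friday. For year 25: 25÷12 = 2 r 1, and 1÷4 = 0, so 2+1+0 = 3.
Friday + 3 ≡ Monday — that's 1825's doomsday.
In January the doomsday date is Jan 3 (1825 is not a leap year).
Jan 19 is 16 days after Jan 3; 16 mod 7 = 2, so Monday + 2 = Wednesday.
5680 mod 7 = 3, so 5680 days before a Wednesday is Wednesday − 3 = Sunday.

Sunday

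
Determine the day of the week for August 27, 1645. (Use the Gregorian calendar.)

Sunday

Doomsday rule: the anchor day for the 1600s is Tuesday. For year 45: 45÷12 = 3 r 9, and 9÷4 = 2, so 3+9+2 = 14.
Tuesday + 14 ≡ Tuesday — that's 1645's doomsday.
In August the doomsday date is Aug 8.
Aug 27 is 19 days after Aug 8; 19 mod 7 = 5, so Tuesday + 5 = Sunday.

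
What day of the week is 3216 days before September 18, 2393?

Wednesday

First find the weekday of Sep 18, 2393. Doomsday rule: the anchor day for the 2300s is Wednesday. For year 93: 93÷12 = 7 r 9, and 9÷4 = 2, so 7+9+2 = 18.
Wednesday + 18 ≡ Sunday — that's 2393's doomsday.
In September the doomsday date is Sep 5.
Sep 18 is 13 days after Sep 5; 13 mod 7 = 6, so Sunday + 6 = Saturday.
3216 mod 7 = 3, so 3216 days before a Saturday is Saturday − 3 = Wednesday.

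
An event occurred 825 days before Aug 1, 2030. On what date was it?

−365 (one year) → Aug 1, 2029 (460 left).
−365 (one year) → Aug 1, 2028 (95 left).
−1 → Jul 31, 2028 (end of Jul, 31 days; 94 left).
−31 → Jun 30, 2028 (end of Jun, 30 days; 63 left).
−30 → May 31, 2028 (end of May, 31 days; 33 left).
−31 → Apr 30, 2028 (end of Apr, 30 days; 2 left).
−2 → Apr 28, 2028.

April 28, 2028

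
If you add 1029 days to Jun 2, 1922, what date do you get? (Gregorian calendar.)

March 27, 1925

+365 (one year) → Jun 2, 1923 (664 left).
+366 (one year; includes Feb 29, 1924) → Jun 2, 1924 (298 left).
Jun has 30 days: +29 → Jul 1, 1924 (269 left).
Jul has 31 days: +31 → Aug 1, 1924 (238 left).
Aug has 31 days: +31 → Sep 1, 1924 (207 left).
Sep has 30 days: +30 → Oct 1, 1924 (177 left).
Oct has 31 days: +31 → Nov 1, 1924 (146 left).
Nov has 30 days: +30 → Dec 1, 1924 (116 left).
Dec has 31 days: +31 → Jan 1, 1925 (85 left).
Jan has 31 days: +31 → Feb 1, 1925 (54 left).
Feb has 28 days: +28 → Mar 1, 1925 (26 left).
+26 → Mar 27, 1925.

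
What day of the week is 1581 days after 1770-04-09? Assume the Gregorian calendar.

First find the weekday of Apr 9, 1770. Doomsday rule: the anchor day for the 1700s is Sunday. For year 70: 70÷12 = 5 r 10, and 10÷4 = 2, so 5+10+2 = 17.
Sunday + 17 ≡ Wednesday — that's 1770's doomsday.
In April the doomsday date is Apr 4.
Apr 9 is 5 days after Apr 4; 5 mod 7 = 5, so Wednesday + 5 = Monday.
1581 mod 7 = 6, so 1581 days after a Monday is Monday + 6 = Sunday.

Sunday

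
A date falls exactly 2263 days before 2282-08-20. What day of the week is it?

Friday

Aug 20, 2282 is a Sunday.
2263 mod 7 = 2, so 2263 days before a Sunday is Sunday − 2 = Friday.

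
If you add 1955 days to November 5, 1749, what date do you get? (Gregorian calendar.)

March 14, 1755

+365 (one year) → Nov 5, 1750 (1590 left).
+365 (one year) → Nov 5, 1751 (1225 left).
+366 (one year; includes Feb 29, 1752) → Nov 5, 1752 (859 left).
+365 (one year) → Nov 5, 1753 (494 left).
+365 (one year) → Nov 5, 1754 (129 left).
Nov has 30 days: +26 → Dec 1, 1754 (103 left).
Dec has 31 days: +31 → Jan 1, 1755 (72 left).
Jan has 31 days: +31 → Feb 1, 1755 (41 left).
Feb has 28 days: +28 → Mar 1, 1755 (13 left).
+13 → Mar 14, 1755.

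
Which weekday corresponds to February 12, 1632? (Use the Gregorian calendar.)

Doomsday rule: the anchor day for the 1600s is Tuesday. For year 32: 32÷12 = 2 r 8, and 8÷4 = 2, so 2+8+2 = 12.
Tuesday + 12 ≡ Sunday — that's 1632's doomsday.
In February the doomsday date is Feb 29 (1632 is a leap year (divisible by 4)).
Feb 12 is 17 days before Feb 29; 17 mod 7 = 3, so Sunday − 3 = Thursday.

Thursday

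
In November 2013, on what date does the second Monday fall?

November 1, 2013 is a Friday.
The first Monday is therefore November 4 (3 days later).
The second Monday is 4 + 1×7 = November 11.

November 11, 2013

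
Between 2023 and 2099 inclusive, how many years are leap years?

19

Multiples of 4 in [2023,2099]: 19.
Of those, multiples of 100: 0 (not leap unless ÷400).
Multiples of 400: 0.
Leap years = 19 − 0 + 0 = 19.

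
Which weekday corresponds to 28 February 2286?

Sunday

Doomsday rule: the anchor day for the 2200s is Friday. For year 86: 86÷12 = 7 r 2, and 2÷4 = 0, so 7+2+0 = 9.
Friday + 9 ≡ Sunday — that's 2286's doomsday.
In February the doomsday date is Feb 28 (2286 is not a leap year).
Feb 28 is the doomsday itself: Sunday.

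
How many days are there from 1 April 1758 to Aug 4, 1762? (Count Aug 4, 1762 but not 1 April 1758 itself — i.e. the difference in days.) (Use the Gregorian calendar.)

Apr 1, 1758 → Apr 1, 1759: 365 days.
Apr 1, 1759 → Apr 1, 1760: 366 days (Feb 29, 1760 is in that span).
Apr 1, 1760 → Apr 1, 1761: 365 days.
Apr 1, 1761 → Apr 1, 1762: 365 days.
Apr 1, 1762 → May 1, 1762: 30 days (April has 30).
May 1, 1762 → Jun 1, 1762: 31 days (May has 31).
Jun 1, 1762 → Jul 1, 1762: 30 days (June has 30).
Jul 1, 1762 → Aug 1, 1762: 31 days (July has 31).
Aug 1, 1762 → Aug 4, 1762: 3 days.
Total: 1586 days.

1586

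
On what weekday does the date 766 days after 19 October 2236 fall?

Oct 19, 2236 is a Wednesday.
766 mod 7 = 3, so 766 days after a Wednesday is Wednesday + 3 = Saturday.

Saturday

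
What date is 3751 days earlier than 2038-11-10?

August 3, 2028

−365 (one year) → Nov 10, 2037 (3386 left).
−365 (one year) → Nov 10, 2036 (3021 left).
−366 (one year; includes Feb 29, 2036) → Nov 10, 2035 (2655 left).
−365 (one year) → Nov 10, 2034 (2290 left).
−365 (one year) → Nov 10, 2033 (1925 left).
−365 (one year) → Nov 10, 2032 (1560 left).
−366 (one year; includes Feb 29, 2032) → Nov 10, 2031 (1194 left).
−365 (one year) → Nov 10, 2030 (829 left).
−365 (one year) → Nov 10, 2029 (464 left).
−365 (one year) → Nov 10, 2028 (99 left).
−10 → Oct 31, 2028 (end of Oct, 31 days; 89 left).
−31 → Sep 30, 2028 (end of Sep, 30 days; 58 left).
−30 → Aug 31, 2028 (end of Aug, 31 days; 28 left).
−28 → Aug 3, 2028.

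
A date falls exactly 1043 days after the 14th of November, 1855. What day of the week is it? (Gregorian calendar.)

Nov 14, 1855 is a Wednesday.
1043 mod 7 = 0, so 1043 days after a Wednesday is Wednesday + 0 = Wednesday.

Wednesday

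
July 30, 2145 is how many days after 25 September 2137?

Sep 25, 2137 → Sep 25, 2138: 365 days.
Sep 25, 2138 → Sep 25, 2139: 365 days.
Sep 25, 2139 → Sep 25, 2140: 366 days (Feb 29, 2140 is in that span).
Sep 25, 2140 → Sep 25, 2141: 365 days.
Sep 25, 2141 → Sep 25, 2142: 365 days.
Sep 25, 2142 → Sep 25, 2143: 365 days.
Sep 25, 2143 → Sep 25, 2144: 366 days (Feb 29, 2144 is in that span).
Sep 25, 2144 → Oct 25, 2144: 30 days (September has 30).
Oct 25, 2144 → Nov 25, 2144: 31 days (October has 31).
Nov 25, 2144 → Dec 25, 2144: 30 days (November has 30).
Dec 25, 2144 → Jan 25, 2145: 31 days (December has 31).
Jan 25, 2145 → Feb 25, 2145: 31 days (January has 31).
Feb 25, 2145 → Mar 25, 2145: 28 days (February has 28).
Mar 25, 2145 → Apr 25, 2145: 31 days (March has 31).
Apr 25, 2145 → May 25, 2145: 30 days (April has 30).
May 25, 2145 → Jun 25, 2145: 31 days (May has 31).
Jun 25, 2145 → Jul 25, 2145: 30 days (June has 30).
Jul 25, 2145 → Jul 30, 2145: 5 days.
Total: 2865 days.

2865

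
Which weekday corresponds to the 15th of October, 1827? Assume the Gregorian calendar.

Monday

January 1, 1827 is a Monday.
Jan 1, 1827 → Feb 1, 1827: 31 days (January has 31).
Feb 1, 1827 → Mar 1, 1827: 28 days (February has 28).
Mar 1, 1827 → Apr 1, 1827: 31 days (March has 31).
Apr 1, 1827 → May 1, 1827: 30 days (April has 30).
May 1, 1827 → Jun 1, 1827: 31 days (May has 31).
Jun 1, 1827 → Jul 1, 1827: 30 days (June has 30).
Jul 1, 1827 → Aug 1, 1827: 31 days (July has 31).
Aug 1, 1827 → Sep 1, 1827: 31 days (August has 31).
Sep 1, 1827 → Oct 1, 1827: 30 days (September has 30).
Oct 1, 1827 → Oct 15, 1827: 14 days.
Total: 287 days.
287 mod 7 = 0, so Monday + 0 = Monday.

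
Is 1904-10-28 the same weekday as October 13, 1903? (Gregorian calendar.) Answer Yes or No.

From Oct 13, 1903 to Oct 28, 1904 is 381 days.
381 mod 7 = 3, so they are different weekdays.
(Oct 13, 1903 is a Tuesday; Oct 28, 1904 is a Friday.)

No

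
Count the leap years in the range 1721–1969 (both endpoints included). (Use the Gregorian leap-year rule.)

Multiples of 4 in [1721,1969]: 62.
Of those, multiples of 100: 2 (not leap unless ÷400).
Multiples of 400: 0.
Leap years = 62 − 2 + 0 = 60.

60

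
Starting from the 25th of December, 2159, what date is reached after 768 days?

January 31, 2162

+366 (one year; includes Feb 29, 2160) → Dec 25, 2160 (402 left).
+365 (one year) → Dec 25, 2161 (37 left).
Dec has 31 days: +7 → Jan 1, 2162 (30 left).
+30 → Jan 31, 2162.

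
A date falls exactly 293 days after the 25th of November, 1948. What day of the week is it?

Wednesday

First find the weekday of Nov 25, 1948. Doomsday rule: the anchor day for the 1900s is Wednesday. For year 48: 48÷12 = 4 r 0, and 0÷4 = 0, so 4+0+0 = 4.
Wednesday + 4 ≡ Sunday — that's 1948's doomsday.
In November the doomsday date is Nov 7.
Nov 25 is 18 days after Nov 7; 18 mod 7 = 4, so Sunday + 4 = Thursday.
293 mod 7 = 6, so 293 days after a Thursday is Thursday + 6 = Wednesday.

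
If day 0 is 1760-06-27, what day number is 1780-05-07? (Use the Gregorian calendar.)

7254

Jun 27, 1760 → Jun 27, 1761: 365 days.
Jun 27, 1761 → Jun 27, 1762: 365 days.
Jun 27, 1762 → Jun 27, 1763: 365 days.
Jun 27, 1763 → Jun 27, 1764: 366 days (Feb 29, 1764 is in that span).
Jun 27, 1764 → Jun 27, 1765: 365 days.
Jun 27, 1765 → Jun 27, 1766: 365 days.
Jun 27, 1766 → Jun 27, 1767: 365 days.
Jun 27, 1767 → Jun 27, 1768: 366 days (Feb 29, 1768 is in that span).
Jun 27, 1768 → Jun 27, 1769: 365 days.
Jun 27, 1769 → Jun 27, 1770: 365 days.
Jun 27, 1770 → Jun 27, 1771: 365 days.
Jun 27, 1771 → Jun 27, 1772: 366 days (Feb 29, 1772 is in that span).
Jun 27, 1772 → Jun 27, 1773: 365 days.
Jun 27, 1773 → Jun 27, 1774: 365 days.
Jun 27, 1774 → Jun 27, 1775: 365 days.
Jun 27, 1775 → Jun 27, 1776: 366 days (Feb 29, 1776 is in that span).
Jun 27, 1776 → Jun 27, 1777: 365 days.
Jun 27, 1777 → Jun 27, 1778: 365 days.
Jun 27, 1778 → Jun 27, 1779: 365 days.
Jun 27, 1779 → Jul 27, 1779: 30 days (June has 30).
Jul 27, 1779 → Aug 27, 1779: 31 days (July has 31).
Aug 27, 1779 → Sep 27, 1779: 31 days (August has 31).
Sep 27, 1779 → Oct 27, 1779: 30 days (September has 30).
Oct 27, 1779 → Nov 27, 1779: 31 days (October has 31).
Nov 27, 1779 → Dec 27, 1779: 30 days (November has 30).
Dec 27, 1779 → Jan 27, 1780: 31 days (December has 31).
Jan 27, 1780 → Feb 27, 1780: 31 days (January has 31).
Feb 27, 1780 → Mar 27, 1780: 29 days (February has 29).
Mar 27, 1780 → Apr 27, 1780: 31 days (March has 31).
Apr 27, 1780 → May 7, 1780: 10 days.
Total: 7254 days.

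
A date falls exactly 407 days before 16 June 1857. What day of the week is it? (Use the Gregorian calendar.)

Monday

First find the weekday of Jun 16, 1857. Doomsday rule: the anchor day for the 1800s is Friday. For year 57: 57÷12 = 4 r 9, and 9÷4 = 2, so 4+9+2 = 15.
Friday + 15 ≡ Saturday — that's 1857's doomsday.
In June the doomsday date is Jun 6.
Jun 16 is 10 days after Jun 6; 10 mod 7 = 3, so Saturday + 3 = Tuesday.
407 mod 7 = 1, so 407 days before a Tuesday is Tuesday − 1 = Monday.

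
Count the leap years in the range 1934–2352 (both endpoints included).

Multiples of 4 in [1934,2352]: 105.
Of those, multiples of 100: 4 (not leap unless ÷400).
Multiples of 400: 1.
Leap years = 105 − 4 + 1 = 102.

102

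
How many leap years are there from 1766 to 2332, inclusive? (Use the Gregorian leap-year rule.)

Multiples of 4 in [1766,2332]: 142.
Of those, multiples of 100: 6 (not leap unless ÷400).
Multiples of 400: 1.
Leap years = 142 − 6 + 1 = 137.

137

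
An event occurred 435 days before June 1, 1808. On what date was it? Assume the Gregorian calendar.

March 24, 1807

−366 (one year; includes Feb 29, 1808) → Jun 1, 1807 (69 left).
−1 → May 31, 1807 (end of May, 31 days; 68 left).
−31 → Apr 30, 1807 (end of Apr, 30 days; 37 left).
−30 → Mar 31, 1807 (end of Mar, 31 days; 7 left).
−7 → Mar 24, 1807.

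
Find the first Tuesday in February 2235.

February 1, 2235 is a Sunday.
The first Tuesday is therefore February 3 (2 days later).

February 3, 2235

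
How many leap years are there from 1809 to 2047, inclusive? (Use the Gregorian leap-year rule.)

58

Multiples of 4 in [1809,2047]: 59.
Of those, multiples of 100: 2 (not leap unless ÷400).
Multiples of 400: 1.
Leap years = 59 − 2 + 1 = 58.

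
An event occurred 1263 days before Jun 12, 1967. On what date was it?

December 27, 1963

−365 (one year) → Jun 12, 1966 (898 left).
−365 (one year) → Jun 12, 1965 (533 left).
−365 (one year) → Jun 12, 1964 (168 left).
−12 → May 31, 1964 (end of May, 31 days; 156 left).
−31 → Apr 30, 1964 (end of Apr, 30 days; 125 left).
−30 → Mar 31, 1964 (end of Mar, 31 days; 95 left).
−31 → Feb 29, 1964 (end of Feb, 29 days; 64 left).
−29 → Jan 31, 1964 (end of Jan, 31 days; 35 left).
−31 → Dec 31, 1963 (end of Dec, 31 days; 4 left).
−4 → Dec 27, 1963.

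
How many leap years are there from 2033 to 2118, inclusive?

20

Multiples of 4 in [2033,2118]: 21.
Of those, multiples of 100: 1 (not leap unless ÷400).
Multiples of 400: 0.
Leap years = 21 − 1 + 0 = 20.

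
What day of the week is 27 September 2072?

Tuesday

Doomsday rule: the anchor day for the 2000s is Tuesday. For year 72: 72÷12 = 6 r 0, and 0÷4 = 0, so 6+0+0 = 6.
Tuesday + 6 ≡ Monday — that's 2072's doomsday.
In September the doomsday date is Sep 5.
Sep 27 is 22 days after Sep 5; 22 mod 7 = 1, so Monday + 1 = Tuesday.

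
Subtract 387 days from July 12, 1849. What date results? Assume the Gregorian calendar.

June 20, 1848

−12 → Jun 30, 1849 (end of Jun, 30 days; 375 left).
−30 → May 31, 1849 (end of May, 31 days; 345 left).
−31 → Apr 30, 1849 (end of Apr, 30 days; 314 left).
−30 → Mar 31, 1849 (end of Mar, 31 days; 284 left).
−31 → Feb 28, 1849 (end of Feb, 28 days; 253 left).
−28 → Jan 31, 1849 (end of Jan, 31 days; 225 left).
−31 → Dec 31, 1848 (end of Dec, 31 days; 194 left).
−31 → Nov 30, 1848 (end of Nov, 30 days; 163 left).
−30 → Oct 31, 1848 (end of Oct, 31 days; 133 left).
−31 → Sep 30, 1848 (end of Sep, 30 days; 102 left).
−30 → Aug 31, 1848 (end of Aug, 31 days; 72 left).
−31 → Jul 31, 1848 (end of Jul, 31 days; 41 left).
−31 → Jun 30, 1848 (end of Jun, 30 days; 10 left).
−10 → Jun 20, 1848.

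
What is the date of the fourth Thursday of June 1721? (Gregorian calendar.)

June 26, 1721

June 1, 1721 is a Sunday.
The first Thursday is therefore June 5 (4 days later).
The fourth Thursday is 5 + 3×7 = June 26.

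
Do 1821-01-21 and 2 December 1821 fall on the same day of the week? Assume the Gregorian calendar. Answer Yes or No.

Yes

From Jan 21, 1821 to Dec 2, 1821 is 315 days.
315 mod 7 = 0, so they are the same weekday.
(Jan 21, 1821 is a Sunday; Dec 2, 1821 is a Sunday.)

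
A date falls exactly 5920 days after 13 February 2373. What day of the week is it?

Sunday

First find the weekday of Feb 13, 2373. Doomsday rule: the anchor day for the 2300s is Wednesday. For year 73: 73÷12 = 6 r 1, and 1÷4 = 0, so 6+1+0 = 7.
Wednesday + 7 ≡ Wednesday — that's 2373's doomsday.
In February the doomsday date is Feb 28 (2373 is not a leap year).
Feb 13 is 15 days before Feb 28; 15 mod 7 = 1, so Wednesday − 1 = Tuesday.
5920 mod 7 = 5, so 5920 days after a Tuesday is Tuesday + 5 = Sunday.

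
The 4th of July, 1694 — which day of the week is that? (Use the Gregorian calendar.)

Doomsday rule: the anchor day for the 1600s is Tuesday. For year 94: 94÷12 = 7 r 10, and 10÷4 = 2, so 7+10+2 = 19.
Tuesday + 19 ≡ Sunday — that's 1694's doomsday.
In July the doomsday date is Jul 11.
Jul 4 is 7 days before Jul 11; 7 mod 7 = 0, so Sunday − 0 = Sunday.

Sunday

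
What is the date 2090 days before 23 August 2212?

December 3, 2206

−366 (one year; includes Feb 29, 2212) → Aug 23, 2211 (1724 left).
−365 (one year) → Aug 23, 2210 (1359 left).
−365 (one year) → Aug 23, 2209 (994 left).
−365 (one year) → Aug 23, 2208 (629 left).
−366 (one year; includes Feb 29, 2208) → Aug 23, 2207 (263 left).
−23 → Jul 31, 2207 (end of Jul, 31 days; 240 left).
−31 → Jun 30, 2207 (end of Jun, 30 days; 209 left).
−30 → May 31, 2207 (end of May, 31 days; 179 left).
−31 → Apr 30, 2207 (end of Apr, 30 days; 148 left).
−30 → Mar 31, 2207 (end of Mar, 31 days; 118 left).
−31 → Feb 28, 2207 (end of Feb, 28 days; 87 left).
−28 → Jan 31, 2207 (end of Jan, 31 days; 59 left).
−31 → Dec 31, 2206 (end of Dec, 31 days; 28 left).
−28 → Dec 3, 2206.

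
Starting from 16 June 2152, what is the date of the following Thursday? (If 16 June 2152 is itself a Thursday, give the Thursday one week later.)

June 22, 2152

Jun 16, 2152 is a Friday.
From Friday to the next Thursday is 6 days.
Jun 16, 2152 + 6 = Jun 22, 2152.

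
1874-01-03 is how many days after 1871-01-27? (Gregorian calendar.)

1072

Jan 27, 1871 → Jan 27, 1872: 365 days.
Jan 27, 1872 → Jan 27, 1873: 366 days (Feb 29, 1872 is in that span).
Jan 27, 1873 → Feb 27, 1873: 31 days (January has 31).
Feb 27, 1873 → Mar 27, 1873: 28 days (February has 28).
Mar 27, 1873 → Apr 27, 1873: 31 days (March has 31).
Apr 27, 1873 → May 27, 1873: 30 days (April has 30).
May 27, 1873 → Jun 27, 1873: 31 days (May has 31).
Jun 27, 1873 → Jul 27, 1873: 30 days (June has 30).
Jul 27, 1873 → Aug 27, 1873: 31 days (July has 31).
Aug 27, 1873 → Sep 27, 1873: 31 days (August has 31).
Sep 27, 1873 → Oct 27, 1873: 30 days (September has 30).
Oct 27, 1873 → Nov 27, 1873: 31 days (October has 31).
Nov 27, 1873 → Dec 27, 1873: 30 days (November has 30).
Dec 27, 1873 → Jan 3, 1874: 7 days.
Total: 1072 days.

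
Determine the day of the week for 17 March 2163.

Doomsday rule: the anchor day for the 2100s is Sunday. For year 63: 63÷12 = 5 r 3, and 3÷4 = 0, so 5+3+0 = 8.
Sunday + 8 ≡ Monday — that's 2163's doomsday.
In March the doomsday date is Mar 14.
Mar 17 is 3 days after Mar 14; 3 mod 7 = 3, so Monday + 3 = Thursday.

Thursday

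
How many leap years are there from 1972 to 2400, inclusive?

Multiples of 4 in [1972,2400]: 108.
Of those, multiples of 100: 5 (not leap unless ÷400).
Multiples of 400: 2.
Leap years = 108 − 5 + 2 = 105.

105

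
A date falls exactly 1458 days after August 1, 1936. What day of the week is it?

First find the weekday of Aug 1, 1936. Doomsday rule: the anchor day for the 1900s is Wednesday. For year 36: 36÷12 = 3 r 0, and 0÷4 = 0, so 3+0+0 = 3.
Wednesday + 3 ≡ Saturday — that's 1936's doomsday.
In August the doomsday date is Aug 8.
Aug 1 is 7 days before Aug 8; 7 mod 7 = 0, so Saturday − 0 = Saturday.
1458 mod 7 = 2, so 1458 days after a Saturday is Saturday + 2 = Monday.

Monday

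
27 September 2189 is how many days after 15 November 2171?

6526

Nov 15, 2171 → Nov 15, 2172: 366 days (Feb 29, 2172 is in that span).
Nov 15, 2172 → Nov 15, 2173: 365 days.
Nov 15, 2173 → Nov 15, 2174: 365 days.
Nov 15, 2174 → Nov 15, 2175: 365 days.
Nov 15, 2175 → Nov 15, 2176: 366 days (Feb 29, 2176 is in that span).
Nov 15, 2176 → Nov 15, 2177: 365 days.
Nov 15, 2177 → Nov 15, 2178: 365 days.
Nov 15, 2178 → Nov 15, 2179: 365 days.
Nov 15, 2179 → Nov 15, 2180: 366 days (Feb 29, 2180 is in that span).
Nov 15, 2180 → Nov 15, 2181: 365 days.
Nov 15, 2181 → Nov 15, 2182: 365 days.
Nov 15, 2182 → Nov 15, 2183: 365 days.
Nov 15, 2183 → Nov 15, 2184: 366 days (Feb 29, 2184 is in that span).
Nov 15, 2184 → Nov 15, 2185: 365 days.
Nov 15, 2185 → Nov 15, 2186: 365 days.
Nov 15, 2186 → Nov 15, 2187: 365 days.
Nov 15, 2187 → Nov 15, 2188: 366 days (Feb 29, 2188 is in that span).
Nov 15, 2188 → Dec 15, 2188: 30 days (November has 30).
Dec 15, 2188 → Jan 15, 2189: 31 days (December has 31).
Jan 15, 2189 → Feb 15, 2189: 31 days (January has 31).
Feb 15, 2189 → Mar 15, 2189: 28 days (February has 28).
Mar 15, 2189 → Apr 15, 2189: 31 days (March has 31).
Apr 15, 2189 → May 15, 2189: 30 days (April has 30).
May 15, 2189 → Jun 15, 2189: 31 days (May has 31).
Jun 15, 2189 → Jul 15, 2189: 30 days (June has 30).
Jul 15, 2189 → Aug 15, 2189: 31 days (July has 31).
Aug 15, 2189 → Sep 15, 2189: 31 days (August has 31).
Sep 15, 2189 → Sep 27, 2189: 12 days.
Total: 6526 days.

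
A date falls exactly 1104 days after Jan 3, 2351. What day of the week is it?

First find the weekday of Jan 3, 2351. Doomsday rule: the anchor day for the 2300s is Wednesday. For year 51: 51÷12 = 4 r 3, and 3÷4 = 0, so 4+3+0 = 7.
Wednesday + 7 ≡ Wednesday — that's 2351's doomsday.
In January the doomsday date is Jan 3 (2351 is not a leap year).
Jan 3 is the doomsday itself: Wednesday.
1104 mod 7 = 5, so 1104 days after a Wednesday is Wednesday + 5 = Monday.

Monday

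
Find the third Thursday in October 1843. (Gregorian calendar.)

October 1, 1843 is a Sunday.
The first Thursday is therefore October 5 (4 days later).
The third Thursday is 5 + 2×7 = October 19.

October 19, 1843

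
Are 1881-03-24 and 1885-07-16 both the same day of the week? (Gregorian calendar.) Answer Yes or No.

Yes

From Mar 24, 1881 to Jul 16, 1885 is 1575 days.
1575 mod 7 = 0, so they are the same weekday.
(Mar 24, 1881 is a Thursday; Jul 16, 1885 is a Thursday.)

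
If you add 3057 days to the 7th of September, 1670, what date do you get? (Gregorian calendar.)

January 20, 1679

+365 (one year) → Sep 7, 1671 (2692 left).
+366 (one year; includes Feb 29, 1672) → Sep 7, 1672 (2326 left).
+365 (one year) → Sep 7, 1673 (1961 left).
+365 (one year) → Sep 7, 1674 (1596 left).
+365 (one year) → Sep 7, 1675 (1231 left).
+366 (one year; includes Feb 29, 1676) → Sep 7, 1676 (865 left).
+365 (one year) → Sep 7, 1677 (500 left).
+365 (one year) → Sep 7, 1678 (135 left).
Sep has 30 days: +24 → Oct 1, 1678 (111 left).
Oct has 31 days: +31 → Nov 1, 1678 (80 left).
Nov has 30 days: +30 → Dec 1, 1678 (50 left).
Dec has 31 days: +31 → Jan 1, 1679 (19 left).
+19 → Jan 20, 1679.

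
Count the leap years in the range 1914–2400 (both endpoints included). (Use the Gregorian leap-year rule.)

119

Multiples of 4 in [1914,2400]: 122.
Of those, multiples of 100: 5 (not leap unless ÷400).
Multiples of 400: 2.
Leap years = 122 − 5 + 2 = 119.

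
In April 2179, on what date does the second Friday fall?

April 9, 2179

April 1, 2179 is a Thursday.
The first Friday is therefore April 2 (1 days later).
The second Friday is 2 + 1×7 = April 9.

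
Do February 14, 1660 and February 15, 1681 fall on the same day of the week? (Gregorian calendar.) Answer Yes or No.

Yes

From Feb 14, 1660 to Feb 15, 1681 is 7672 days.
7672 mod 7 = 0, so they are the same weekday.
(Feb 14, 1660 is a Saturday; Feb 15, 1681 is a Saturday.)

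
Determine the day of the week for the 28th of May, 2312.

Doomsday rule: the anchor day for the 2300s is Wednesday. For year 12: 12÷12 = 1 r 0, and 0÷4 = 0, so 1+0+0 = 1.
Wednesday + 1 ≡ Thursday — that's 2312's doomsday.
In May the doomsday date is May 9.
May 28 is 19 days after May 9; 19 mod 7 = 5, so Thursday + 5 = Tuesday.

Tuesday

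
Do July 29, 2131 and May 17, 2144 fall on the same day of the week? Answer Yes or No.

From Jul 29, 2131 to May 17, 2144 is 4676 days.
4676 mod 7 = 0, so they are the same weekday.
(Jul 29, 2131 is a Sunday; May 17, 2144 is a Sunday.)

Yes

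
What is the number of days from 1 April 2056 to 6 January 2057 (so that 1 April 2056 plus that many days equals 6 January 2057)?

Apr 1, 2056 → May 1, 2056: 30 days (April has 30).
May 1, 2056 → Jun 1, 2056: 31 days (May has 31).
Jun 1, 2056 → Jul 1, 2056: 30 days (June has 30).
Jul 1, 2056 → Aug 1, 2056: 31 days (July has 31).
Aug 1, 2056 → Sep 1, 2056: 31 days (August has 31).
Sep 1, 2056 → Oct 1, 2056: 30 days (September has 30).
Oct 1, 2056 → Nov 1, 2056: 31 days (October has 31).
Nov 1, 2056 → Dec 1, 2056: 30 days (November has 30).
Dec 1, 2056 → Jan 1, 2057: 31 days (December has 31).
Jan 1, 2057 → Jan 6, 2057: 5 days.
Total: 280 days.

280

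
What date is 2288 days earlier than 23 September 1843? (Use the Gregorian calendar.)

June 18, 1837

−365 (one year) → Sep 23, 1842 (1923 left).
−365 (one year) → Sep 23, 1841 (1558 left).
−365 (one year) → Sep 23, 1840 (1193 left).
−366 (one year; includes Feb 29, 1840) → Sep 23, 1839 (827 left).
−365 (one year) → Sep 23, 1838 (462 left).
−365 (one year) → Sep 23, 1837 (97 left).
−23 → Aug 31, 1837 (end of Aug, 31 days; 74 left).
−31 → Jul 31, 1837 (end of Jul, 31 days; 43 left).
−31 → Jun 30, 1837 (end of Jun, 30 days; 12 left).
−12 → Jun 18, 1837.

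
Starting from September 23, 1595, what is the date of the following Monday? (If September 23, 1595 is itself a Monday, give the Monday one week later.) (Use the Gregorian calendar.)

Sep 23, 1595 is a Saturday.
From Saturday to the next Monday is 2 days.
Sep 23, 1595 + 2 = Sep 25, 1595.

September 25, 1595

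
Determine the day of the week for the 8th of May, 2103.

Doomsday rule: the anchor day for the 2100s is Sunday. For year 03: 3÷12 = 0 r 3, and 3÷4 = 0, so 0+3+0 = 3.
Sunday + 3 ≡ Wednesday — that's 2103's doomsday.
In May the doomsday date is May 9.
May 8 is 1 day before May 9; 1 mod 7 = 1, so Wednesday − 1 = Tuesday.

Tuesday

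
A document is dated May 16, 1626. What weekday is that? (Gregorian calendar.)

Doomsday rule: the anchor day for the 1600s is Tuesday. For year 26: 26÷12 = 2 r 2, and 2÷4 = 0, so 2+2+0 = 4.
Tuesday + 4 ≡ Saturday — that's 1626's doomsday.
In May the doomsday date is May 9.
May 16 is 7 days after May 9; 7 mod 7 = 0, so Saturday + 0 = Saturday.

Saturday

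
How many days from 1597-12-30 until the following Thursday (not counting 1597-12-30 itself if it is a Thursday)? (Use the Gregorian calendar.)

2

Dec 30, 1597 is a Tuesday.
From Tuesday to the next Thursday is 2 days.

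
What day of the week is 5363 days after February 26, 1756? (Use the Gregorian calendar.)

Friday

Feb 26, 1756 is a Thursday.
5363 mod 7 = 1, so 5363 days after a Thursday is Thursday + 1 = Friday.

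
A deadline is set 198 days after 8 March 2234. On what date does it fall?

September 22, 2234

Mar has 31 days: +24 → Apr 1, 2234 (174 left).
Apr has 30 days: +30 → May 1, 2234 (144 left).
May has 31 days: +31 → Jun 1, 2234 (113 left).
Jun has 30 days: +30 → Jul 1, 2234 (83 left).
Jul has 31 days: +31 → Aug 1, 2234 (52 left).
Aug has 31 days: +31 → Sep 1, 2234 (21 left).
+21 → Sep 22, 2234.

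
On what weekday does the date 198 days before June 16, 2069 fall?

Friday

Jun 16, 2069 is a Sunday.
198 mod 7 = 2, so 198 days before a Sunday is Sunday − 2 = Friday.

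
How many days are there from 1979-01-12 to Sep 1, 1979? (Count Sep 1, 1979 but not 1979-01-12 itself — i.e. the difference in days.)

Jan 12, 1979 → Feb 12, 1979: 31 days (January has 31).
Feb 12, 1979 → Mar 12, 1979: 28 days (February has 28).
Mar 12, 1979 → Apr 12, 1979: 31 days (March has 31).
Apr 12, 1979 → May 12, 1979: 30 days (April has 30).
May 12, 1979 → Jun 12, 1979: 31 days (May has 31).
Jun 12, 1979 → Jul 12, 1979: 30 days (June has 30).
Jul 12, 1979 → Aug 12, 1979: 31 days (July has 31).
Aug 12, 1979 → Sep 1, 1979: 20 days.
Total: 232 days.

232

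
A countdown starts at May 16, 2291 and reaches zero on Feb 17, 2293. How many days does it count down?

643

May 16, 2291 → May 16, 2292: 366 days (Feb 29, 2292 is in that span).
May 16, 2292 → Jun 16, 2292: 31 days (May has 31).
Jun 16, 2292 → Jul 16, 2292: 30 days (June has 30).
Jul 16, 2292 → Aug 16, 2292: 31 days (July has 31).
Aug 16, 2292 → Sep 16, 2292: 31 days (August has 31).
Sep 16, 2292 → Oct 16, 2292: 30 days (September has 30).
Oct 16, 2292 → Nov 16, 2292: 31 days (October has 31).
Nov 16, 2292 → Dec 16, 2292: 30 days (November has 30).
Dec 16, 2292 → Jan 16, 2293: 31 days (December has 31).
Jan 16, 2293 → Feb 16, 2293: 31 days (January has 31).
Feb 16, 2293 → Feb 17, 2293: 1 days.
Total: 643 days.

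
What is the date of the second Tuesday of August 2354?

August 1, 2354 is a Sunday.
The first Tuesday is therefore August 3 (2 days later).
The second Tuesday is 3 + 1×7 = August 10.

August 10, 2354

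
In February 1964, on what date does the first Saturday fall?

February 1, 1964 is a Saturday.
The first Saturday is therefore February 1 (same day).

February 1, 1964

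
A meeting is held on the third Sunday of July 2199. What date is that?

July 1, 2199 is a Monday.
The first Sunday is therefore July 7 (6 days later).
The third Sunday is 7 + 2×7 = July 21.

July 21, 2199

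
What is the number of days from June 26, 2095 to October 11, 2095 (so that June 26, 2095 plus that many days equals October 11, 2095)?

Jun 26, 2095 → Jul 26, 2095: 30 days (June has 30).
Jul 26, 2095 → Aug 26, 2095: 31 days (July has 31).
Aug 26, 2095 → Sep 26, 2095: 31 days (August has 31).
Sep 26, 2095 → Oct 11, 2095: 15 days.
Total: 107 days.

107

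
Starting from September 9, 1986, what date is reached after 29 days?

October 8, 1986

Sep has 30 days: +22 → Oct 1, 1986 (7 left).
+7 → Oct 8, 1986.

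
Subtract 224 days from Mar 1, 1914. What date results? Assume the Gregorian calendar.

July 20, 1913

−1 → Feb 28, 1914 (end of Feb, 28 days; 223 left).
−28 → Jan 31, 1914 (end of Jan, 31 days; 195 left).
−31 → Dec 31, 1913 (end of Dec, 31 days; 164 left).
−31 → Nov 30, 1913 (end of Nov, 30 days; 133 left).
−30 → Oct 31, 1913 (end of Oct, 31 days; 103 left).
−31 → Sep 30, 1913 (end of Sep, 30 days; 72 left).
−30 → Aug 31, 1913 (end of Aug, 31 days; 42 left).
−31 → Jul 31, 1913 (end of Jul, 31 days; 11 left).
−11 → Jul 20, 1913.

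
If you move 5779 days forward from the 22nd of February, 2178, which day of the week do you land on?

Thursday

Feb 22, 2178 is a Sunday.
5779 mod 7 = 4, so 5779 days after a Sunday is Sunday + 4 = Thursday.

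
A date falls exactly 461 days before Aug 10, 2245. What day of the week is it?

Monday

Aug 10, 2245 is a Sunday.
461 mod 7 = 6, so 461 days before a Sunday is Sunday − 6 = Monday.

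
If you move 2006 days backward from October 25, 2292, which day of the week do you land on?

Friday

First find the weekday of Oct 25, 2292. Doomsday rule: the anchor day for the 2200s is Friday. For year 92: 92÷12 = 7 r 8, and 8÷4 = 2, so 7+8+2 = 17.
Friday + 17 ≡ Monday — that's 2292's doomsday.
In October the doomsday date is Oct 10.
Oct 25 is 15 days after Oct 10; 15 mod 7 = 1, so Monday + 1 = Tuesday.
2006 mod 7 = 4, so 2006 days before a Tuesday is Tuesday − 4 = Friday.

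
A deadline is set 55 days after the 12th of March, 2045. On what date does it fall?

Mar has 31 days: +20 → Apr 1, 2045 (35 left).
Apr has 30 days: +30 → May 1, 2045 (5 left).
+5 → May 6, 2045.

May 6, 2045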